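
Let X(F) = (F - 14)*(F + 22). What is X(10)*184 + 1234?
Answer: -22318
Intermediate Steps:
X(F) = (-14 + F)*(22 + F)
X(10)*184 + 1234 = (-308 + 10² + 8*10)*184 + 1234 = (-308 + 100 + 80)*184 + 1234 = -128*184 + 1234 = -23552 + 1234 = -22318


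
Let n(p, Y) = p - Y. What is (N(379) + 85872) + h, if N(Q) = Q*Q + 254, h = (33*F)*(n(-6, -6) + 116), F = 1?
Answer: 233595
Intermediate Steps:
h = 3828 (h = (33*1)*((-6 - 1*(-6)) + 116) = 33*((-6 + 6) + 116) = 33*(0 + 116) = 33*116 = 3828)
N(Q) = 254 + Q**2 (N(Q) = Q**2 + 254 = 254 + Q**2)
(N(379) + 85872) + h = ((254 + 379**2) + 85872) + 3828 = ((254 + 143641) + 85872) + 3828 = (143895 + 85872) + 3828 = 229767 + 3828 = 233595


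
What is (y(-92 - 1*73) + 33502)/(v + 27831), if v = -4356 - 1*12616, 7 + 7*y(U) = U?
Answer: 234342/76013 ≈ 3.0829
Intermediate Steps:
y(U) = -1 + U/7
v = -16972 (v = -4356 - 12616 = -16972)
(y(-92 - 1*73) + 33502)/(v + 27831) = ((-1 + (-92 - 1*73)/7) + 33502)/(-16972 + 27831) = ((-1 + (-92 - 73)/7) + 33502)/10859 = ((-1 + (⅐)*(-165)) + 33502)*(1/10859) = ((-1 - 165/7) + 33502)*(1/10859) = (-172/7 + 33502)*(1/10859) = (234342/7)*(1/10859) = 234342/76013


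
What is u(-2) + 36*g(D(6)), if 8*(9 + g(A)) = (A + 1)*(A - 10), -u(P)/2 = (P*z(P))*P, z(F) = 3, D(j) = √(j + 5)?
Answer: -687/2 - 81*√11/2 ≈ -477.82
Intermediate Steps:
D(j) = √(5 + j)
u(P) = -6*P² (u(P) = -2*P*3*P = -2*3*P*P = -6*P²)
g(A) = -9 + (1 + A)*(-10 + A)/8 (g(A) = -9 + ((A + 1)*(A - 10))/8 = -9 + ((1 + A)*(-10 + A))/8 = -9 + (1 + A)*(-10 + A)/8)
u(-2) + 36*g(D(6)) = -6*(-2)² + 36*(-41/4 - 9*√(5 + 6)/8 + (√(5 + 6))²/8) = -6*4 + 36*(-41/4 - 9*√11/8 + (√11)²/8) = -24 + 36*(-41/4 - 9*√11/8 + (⅛)*11) = -24 + 36*(-41/4 - 9*√11/8 + 11/8) = -24 + 36*(-71/8 - 9*√11/8) = -24 + (-639/2 - 81*√11/2) = -687/2 - 81*√11/2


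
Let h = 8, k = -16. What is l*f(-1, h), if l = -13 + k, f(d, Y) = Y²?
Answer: -1856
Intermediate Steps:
l = -29 (l = -13 - 16 = -29)
l*f(-1, h) = -29*8² = -29*64 = -1856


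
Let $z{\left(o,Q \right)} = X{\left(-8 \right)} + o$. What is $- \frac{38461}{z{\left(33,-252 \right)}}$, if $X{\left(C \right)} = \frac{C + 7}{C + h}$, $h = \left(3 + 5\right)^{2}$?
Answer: $- \frac{2153816}{1847} \approx -1166.1$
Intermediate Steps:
$h = 64$ ($h = 8^{2} = 64$)
$X{\left(C \right)} = \frac{7 + C}{64 + C}$ ($X{\left(C \right)} = \frac{C + 7}{C + 64} = \frac{7 + C}{64 + C}$)
$z{\left(o,Q \right)} = - \frac{1}{56} + o$ ($z{\left(o,Q \right)} = \frac{7 - 8}{64 - 8} + o = \frac{1}{56} \left(-1\right) + o = - \frac{1}{56} + o$)
$- \frac{38461}{z{\left(33,-252 \right)}} = - \frac{38461}{- \frac{1}{56} + 33} = - \frac{38461}{\frac{1847}{56}} = \left(-38461\right) \frac{56}{1847} = - \frac{2153816}{1847}$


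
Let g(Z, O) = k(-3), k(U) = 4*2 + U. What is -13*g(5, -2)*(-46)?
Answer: 2990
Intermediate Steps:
k(U) = 8 + U
g(Z, O) = 5 (g(Z, O) = 8 - 3 = 5)
-13*g(5, -2)*(-46) = -13*5*(-46) = -65*(-46) = 2990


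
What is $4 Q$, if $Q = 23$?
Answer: $92$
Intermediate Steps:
$4 Q = 4 \cdot 23 = 92$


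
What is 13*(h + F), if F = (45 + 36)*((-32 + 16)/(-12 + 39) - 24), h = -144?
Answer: -27768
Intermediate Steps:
F = -1992 (F = 81*(-16/27 - 24) = 81*(-664/27) = -1992)
13*(h + F) = 13*(-144 - 1992) = 13*(-2136) = -27768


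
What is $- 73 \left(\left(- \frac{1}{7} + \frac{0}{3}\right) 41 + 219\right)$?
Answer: $- \frac{108916}{7} \approx -15559.0$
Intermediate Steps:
$- 73 \left(\left(- \frac{1}{7} + \frac{0}{3}\right) 41 + 219\right) = - 73 \left(\left(\left(-1\right) \frac{1}{7} + 0 \cdot \frac{1}{3}\right) 41 + 219\right) = - 73 \left(\left(- \frac{1}{7} + 0\right) 41 + 219\right) = - 73 \left(\left(- \frac{1}{7}\right) 41 + 219\right) = - 73 \left(- \frac{41}{7} + 219\right) = \left(-73\right) \frac{1492}{7} = - \frac{108916}{7}$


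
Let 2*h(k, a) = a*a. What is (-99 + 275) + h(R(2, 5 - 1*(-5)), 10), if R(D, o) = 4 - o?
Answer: 226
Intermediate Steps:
h(k, a) = a**2/2 (h(k, a) = (a*a)/2 = a**2/2)
(-99 + 275) + h(R(2, 5 - 1*(-5)), 10) = (-99 + 275) + (1/2)*10**2 = 176 + (1/2)*100 = 176 + 50 = 226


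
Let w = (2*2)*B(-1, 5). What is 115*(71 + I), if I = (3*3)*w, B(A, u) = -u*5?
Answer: -95335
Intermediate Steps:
B(A, u) = -5*u
w = -100 (w = (2*2)*(-5*5) = 4*(-25) = -100)
I = -900 (I = (3*3)*(-100) = 9*(-100) = -900)
115*(71 + I) = 115*(71 - 900) = 115*(-829) = -95335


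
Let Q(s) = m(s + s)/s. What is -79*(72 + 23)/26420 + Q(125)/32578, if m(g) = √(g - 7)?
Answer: -1501/5284 + 9*√3/4072250 ≈ -0.28406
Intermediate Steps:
m(g) = √(-7 + g)
Q(s) = √(-7 + 2*s)/s (Q(s) = √(-7 + (s + s))/s = √(-7 + 2*s)/s)
-79*(72 + 23)/26420 + Q(125)/32578 = -79*(72 + 23)/26420 + (√(-7 + 2*125)/125)/32578 = -79*95*(1/26420) + (√(-7 + 250)/125)*(1/32578) = -7505*1/26420 + (√243/125)*(1/32578) = -1501/5284 + ((9*√3)/125)*(1/32578) = -1501/5284 + (9*√3/125)*(1/32578) = -1501/5284 + 9*√3/4072250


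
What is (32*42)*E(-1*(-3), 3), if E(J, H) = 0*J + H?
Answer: 4032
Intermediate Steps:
E(J, H) = H (E(J, H) = 0 + H = H)
(32*42)*E(-1*(-3), 3) = (32*42)*3 = 1344*3 = 4032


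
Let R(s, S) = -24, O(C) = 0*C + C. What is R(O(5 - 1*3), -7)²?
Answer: 576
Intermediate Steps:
O(C) = C (O(C) = 0 + C = C)
R(O(5 - 1*3), -7)² = (-24)² = 576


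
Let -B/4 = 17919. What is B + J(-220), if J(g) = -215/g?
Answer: -3153701/44 ≈ -71675.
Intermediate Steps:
B = -71676 (B = -4*17919 = -71676)
B + J(-220) = -71676 - 215/(-220) = -71676 - 215*(-1/220) = -71676 + 43/44 = -3153701/44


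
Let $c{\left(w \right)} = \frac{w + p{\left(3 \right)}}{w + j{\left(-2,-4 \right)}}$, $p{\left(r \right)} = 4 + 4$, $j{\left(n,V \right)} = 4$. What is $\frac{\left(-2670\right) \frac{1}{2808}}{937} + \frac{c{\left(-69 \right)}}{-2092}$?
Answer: $- \frac{419522}{286679835} \approx -0.0014634$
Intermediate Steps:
$p{\left(r \right)} = 8$
$c{\left(w \right)} = \frac{8 + w}{4 + w}$ ($c{\left(w \right)} = \frac{w + 8}{w + 4} = \frac{8 + w}{4 + w}$)
$\frac{\left(-2670\right) \frac{1}{2808}}{937} + \frac{c{\left(-69 \right)}}{-2092} = \frac{\left(-2670\right) \frac{1}{2808}}{937} + \frac{\frac{1}{4 - 69} \left(8 - 69\right)}{-2092} = \left(-2670\right) \frac{1}{2808} \cdot \frac{1}{937} + \frac{1}{-65} \left(-61\right) \left(- \frac{1}{2092}\right) = \left(- \frac{445}{468}\right) \frac{1}{937} + \left(- \frac{1}{65}\right) \left(-61\right) \left(- \frac{1}{2092}\right) = - \frac{445}{438516} + \frac{61}{65} \left(- \frac{1}{2092}\right) = - \frac{445}{438516} - \frac{61}{135980} = - \frac{419522}{286679835}$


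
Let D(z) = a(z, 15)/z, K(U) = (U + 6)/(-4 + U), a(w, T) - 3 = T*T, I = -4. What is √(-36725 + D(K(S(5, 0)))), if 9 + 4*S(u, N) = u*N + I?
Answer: I*√4516457/11 ≈ 193.2*I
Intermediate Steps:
a(w, T) = 3 + T² (a(w, T) = 3 + T*T = 3 + T²)
S(u, N) = -13/4 + N*u/4 (S(u, N) = -9/4 + (u*N - 4)/4 = -9/4 + (N*u - 4)/4 = -9/4 + (-4 + N*u)/4 = -9/4 + (-1 + N*u/4) = -13/4 + N*u/4)
K(U) = (6 + U)/(-4 + U)
D(z) = 228/z (D(z) = (3 + 15²)/z = (3 + 225)/z = 228/z)
√(-36725 + D(K(S(5, 0)))) = √(-36725 + 228/(((6 + (-13/4 + (¼)*0*5))/(-4 + (-13/4 + (¼)*0*5))))) = √(-36725 + 228/(((6 + (-13/4 + 0))/(-4 + (-13/4 + 0))))) = √(-36725 + 228/(((6 - 13/4)/(-4 - 13/4)))) = √(-36725 + 228/(((11/4)/(-29/4)))) = √(-36725 + 228/((-4/29*11/4))) = √(-36725 + 228/(-11/29)) = √(-36725 + 228*(-29/11)) = √(-36725 - 6612/11) = √(-410587/11) = I*√4516457/11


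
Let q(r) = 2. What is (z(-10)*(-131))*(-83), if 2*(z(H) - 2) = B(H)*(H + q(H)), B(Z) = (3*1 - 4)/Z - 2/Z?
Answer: 43492/5 ≈ 8698.4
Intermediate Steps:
B(Z) = -3/Z (B(Z) = (3 - 4)/Z - 2/Z = -1/Z - 2/Z = -3/Z)
z(H) = 2 - 3*(2 + H)/(2*H) (z(H) = 2 + ((-3/H)*(H + 2))/2 = 2 + ((-3/H)*(2 + H))/2 = 2 + (-3*(2 + H)/H)/2 = 2 - 3*(2 + H)/(2*H))
(z(-10)*(-131))*(-83) = (((1/2)*(-6 - 10)/(-10))*(-131))*(-83) = (((1/2)*(-1/10)*(-16))*(-131))*(-83) = ((4/5)*(-131))*(-83) = -524/5*(-83) = 43492/5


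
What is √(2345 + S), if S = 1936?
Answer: √4281 ≈ 65.429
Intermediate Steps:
√(2345 + S) = √(2345 + 1936) = √4281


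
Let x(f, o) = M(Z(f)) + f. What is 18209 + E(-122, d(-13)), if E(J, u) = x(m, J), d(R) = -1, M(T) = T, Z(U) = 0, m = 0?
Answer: 18209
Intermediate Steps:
x(f, o) = f (x(f, o) = 0 + f = f)
E(J, u) = 0
18209 + E(-122, d(-13)) = 18209 + 0 = 18209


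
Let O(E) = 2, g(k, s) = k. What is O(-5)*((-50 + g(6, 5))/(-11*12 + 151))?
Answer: -88/19 ≈ -4.6316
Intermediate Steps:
O(-5)*((-50 + g(6, 5))/(-11*12 + 151)) = 2*((-50 + 6)/(-11*12 + 151)) = 2*(-44/(-132 + 151)) = 2*(-44/19) = -88/19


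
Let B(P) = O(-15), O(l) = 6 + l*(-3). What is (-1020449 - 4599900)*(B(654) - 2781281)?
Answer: 15631483249270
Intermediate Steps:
O(l) = 6 - 3*l
B(P) = 51 (B(P) = 6 - 3*(-15) = 6 + 45 = 51)
(-1020449 - 4599900)*(B(654) - 2781281) = (-1020449 - 4599900)*(51 - 2781281) = -5620349*(-2781230) = 15631483249270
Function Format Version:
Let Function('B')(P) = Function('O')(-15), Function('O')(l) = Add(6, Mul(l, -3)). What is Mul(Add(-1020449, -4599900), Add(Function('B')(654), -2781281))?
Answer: 15631483249270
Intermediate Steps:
Function('O')(l) = Add(6, Mul(-3, l))
Function('B')(P) = 51 (Function('B')(P) = Add(6, Mul(-3, -15)) = Add(6, 45) = 51)
Mul(Add(-1020449, -4599900), Add(Function('B')(654), -2781281)) = Mul(Add(-1020449, -4599900), Add(51, -2781281)) = Mul(-5620349, -2781230) = 15631483249270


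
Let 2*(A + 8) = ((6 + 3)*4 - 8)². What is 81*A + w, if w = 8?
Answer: 31112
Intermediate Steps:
A = 384 (A = -8 + ((6 + 3)*4 - 8)²/2 = -8 + (9*4 - 8)²/2 = -8 + (36 - 8)²/2 = -8 + (½)*28² = -8 + (½)*784 = -8 + 392 = 384)
81*A + w = 81*384 + 8 = 31104 + 8 = 31112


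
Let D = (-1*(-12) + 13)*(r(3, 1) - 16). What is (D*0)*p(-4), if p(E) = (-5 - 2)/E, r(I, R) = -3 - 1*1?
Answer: 0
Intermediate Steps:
r(I, R) = -4 (r(I, R) = -3 - 1 = -4)
p(E) = -7/E
D = -500 (D = (-1*(-12) + 13)*(-4 - 16) = (12 + 13)*(-20) = 25*(-20) = -500)
(D*0)*p(-4) = (-500*0)*(-7/(-4)) = 0*(-7*(-1/4)) = 0*(7/4) = 0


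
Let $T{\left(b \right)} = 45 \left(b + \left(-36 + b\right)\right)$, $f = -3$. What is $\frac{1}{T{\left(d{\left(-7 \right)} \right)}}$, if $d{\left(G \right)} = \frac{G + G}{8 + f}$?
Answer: $- \frac{1}{1872} \approx -0.00053419$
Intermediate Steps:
$d{\left(G \right)} = \frac{2 G}{5}$ ($d{\left(G \right)} = \frac{G + G}{8 - 3} = \frac{2 G}{5}$)
$T{\left(b \right)} = -1620 + 90 b$ ($T{\left(b \right)} = 45 \left(-36 + 2 b\right) = -1620 + 90 b$)
$\frac{1}{T{\left(d{\left(-7 \right)} \right)}} = \frac{1}{-1620 + 90 \cdot \frac{2}{5} \left(-7\right)} = \frac{1}{-1620 + 90 \left(- \frac{14}{5}\right)} = \frac{1}{-1620 - 252} = \frac{1}{-1872} = - \frac{1}{1872}$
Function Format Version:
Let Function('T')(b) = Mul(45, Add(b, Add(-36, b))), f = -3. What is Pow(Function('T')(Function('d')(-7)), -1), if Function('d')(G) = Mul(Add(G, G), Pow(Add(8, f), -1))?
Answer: Rational(-1, 1872) ≈ -0.00053419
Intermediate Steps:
Function('d')(G) = Mul(Rational(2, 5), G) (Function('d')(G) = Mul(Add(G, G), Pow(Add(8, -3), -1)) = Mul(Mul(2, G), Pow(5, -1)) = Mul(Mul(2, G), Rational(1, 5)) = Mul(Rational(2, 5), G))
Function('T')(b) = Add(-1620, Mul(90, b)) (Function('T')(b) = Mul(45, Add(-36, Mul(2, b))) = Add(-1620, Mul(90, b)))
Pow(Function('T')(Function('d')(-7)), -1) = Pow(Add(-1620, Mul(90, Mul(Rational(2, 5), -7))), -1) = Pow(Add(-1620, Mul(90, Rational(-14, 5))), -1) = Pow(Add(-1620, -252), -1) = Pow(-1872, -1) = Rational(-1, 1872)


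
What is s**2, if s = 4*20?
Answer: 6400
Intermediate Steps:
s = 80
s**2 = 80**2 = 6400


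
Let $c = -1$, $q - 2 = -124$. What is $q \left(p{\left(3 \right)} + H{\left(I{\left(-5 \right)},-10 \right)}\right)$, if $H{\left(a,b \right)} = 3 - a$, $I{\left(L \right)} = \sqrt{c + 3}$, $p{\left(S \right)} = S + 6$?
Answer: $-1464 + 122 \sqrt{2} \approx -1291.5$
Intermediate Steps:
$q = -122$ ($q = 2 - 124 = -122$)
$p{\left(S \right)} = 6 + S$
$I{\left(L \right)} = \sqrt{2}$ ($I{\left(L \right)} = \sqrt{-1 + 3} = \sqrt{2}$)
$q \left(p{\left(3 \right)} + H{\left(I{\left(-5 \right)},-10 \right)}\right) = - 122 \left(\left(6 + 3\right) + \left(3 - \sqrt{2}\right)\right) = - 122 \left(9 + \left(3 - \sqrt{2}\right)\right) = - 122 \left(12 - \sqrt{2}\right) = -1464 + 122 \sqrt{2}$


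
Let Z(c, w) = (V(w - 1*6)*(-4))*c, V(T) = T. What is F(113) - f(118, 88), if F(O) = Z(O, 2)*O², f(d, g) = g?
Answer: 23086264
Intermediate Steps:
Z(c, w) = c*(24 - 4*w) (Z(c, w) = ((w - 1*6)*(-4))*c = ((w - 6)*(-4))*c = ((-6 + w)*(-4))*c = (24 - 4*w)*c = c*(24 - 4*w))
F(O) = 16*O³ (F(O) = (4*O*(6 - 1*2))*O² = (4*O*(6 - 2))*O² = (4*O*4)*O² = (16*O)*O² = 16*O³)
F(113) - f(118, 88) = 16*113³ - 1*88 = 16*1442897 - 88 = 23086352 - 88 = 23086264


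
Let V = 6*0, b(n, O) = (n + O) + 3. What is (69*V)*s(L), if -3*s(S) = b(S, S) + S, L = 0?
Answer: 0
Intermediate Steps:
b(n, O) = 3 + O + n (b(n, O) = (O + n) + 3 = 3 + O + n)
V = 0
s(S) = -1 - S (s(S) = -((3 + S + S) + S)/3 = -((3 + 2*S) + S)/3 = -(3 + 3*S)/3 = -1 - S)
(69*V)*s(L) = (69*0)*(-1 - 1*0) = 0*(-1 + 0) = 0*(-1) = 0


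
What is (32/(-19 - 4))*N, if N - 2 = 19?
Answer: -672/23 ≈ -29.217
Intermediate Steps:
N = 21 (N = 2 + 19 = 21)
(32/(-19 - 4))*N = (32/(-19 - 4))*21 = (32/(-23))*21 = -1/23*32*21 = -32/23*21 = -672/23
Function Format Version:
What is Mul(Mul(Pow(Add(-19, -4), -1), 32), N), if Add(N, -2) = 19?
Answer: Rational(-672, 23) ≈ -29.217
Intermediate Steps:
N = 21 (N = Add(2, 19) = 21)
Mul(Mul(Pow(Add(-19, -4), -1), 32), N) = Mul(Mul(Pow(Add(-19, -4), -1), 32), 21) = Mul(Mul(Pow(-23, -1), 32), 21) = Mul(Mul(Rational(-1, 23), 32), 21) = Mul(Rational(-32, 23), 21) = Rational(-672, 23)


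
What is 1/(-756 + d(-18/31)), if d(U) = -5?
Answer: -1/761 ≈ -0.0013141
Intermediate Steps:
1/(-756 + d(-18/31)) = 1/(-756 - 5) = 1/(-761) = -1/761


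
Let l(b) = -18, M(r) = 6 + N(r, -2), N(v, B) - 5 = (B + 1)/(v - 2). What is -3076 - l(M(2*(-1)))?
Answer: -3058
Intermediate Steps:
N(v, B) = 5 + (1 + B)/(-2 + v) (N(v, B) = 5 + (B + 1)/(v - 2) = 5 + (1 + B)/(-2 + v))
M(r) = 6 + (-11 + 5*r)/(-2 + r) (M(r) = 6 + (-9 - 2 + 5*r)/(-2 + r) = 6 + (-11 + 5*r)/(-2 + r))
-3076 - l(M(2*(-1))) = -3076 - 1*(-18) = -3076 + 18 = -3058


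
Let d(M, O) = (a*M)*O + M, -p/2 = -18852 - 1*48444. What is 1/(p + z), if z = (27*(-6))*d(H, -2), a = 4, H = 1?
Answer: 1/135726 ≈ 7.3678e-6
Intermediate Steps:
p = 134592 (p = -2*(-18852 - 1*48444) = -2*(-18852 - 48444) = -2*(-67296) = 134592)
d(M, O) = M + 4*M*O (d(M, O) = (4*M)*O + M = 4*M*O + M = M + 4*M*O)
z = 1134 (z = (27*(-6))*(1*(1 + 4*(-2))) = -162*(1 - 8) = -162*(-7) = 1134)
1/(p + z) = 1/(134592 + 1134) = 1/135726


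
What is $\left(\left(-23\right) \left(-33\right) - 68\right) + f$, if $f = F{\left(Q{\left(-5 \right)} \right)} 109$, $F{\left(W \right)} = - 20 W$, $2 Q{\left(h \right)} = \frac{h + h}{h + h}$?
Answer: $-399$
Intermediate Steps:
$Q{\left(h \right)} = \frac{1}{2}$ ($Q{\left(h \right)} = \frac{\left(h + h\right) \frac{1}{h + h}}{2} = \frac{2 h \frac{1}{2 h}}{2} = \frac{1}{2} \cdot 1 = \frac{1}{2}$)
$f = -1090$ ($f = \left(-20\right) \frac{1}{2} \cdot 109 = \left(-10\right) 109 = -1090$)
$\left(\left(-23\right) \left(-33\right) - 68\right) + f = \left(\left(-23\right) \left(-33\right) - 68\right) - 1090 = \left(759 - 68\right) - 1090 = 691 - 1090 = -399$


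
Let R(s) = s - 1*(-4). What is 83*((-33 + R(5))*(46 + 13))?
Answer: -117528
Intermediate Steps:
R(s) = 4 + s (R(s) = s + 4 = 4 + s)
83*((-33 + R(5))*(46 + 13)) = 83*((-33 + (4 + 5))*(46 + 13)) = 83*((-33 + 9)*59) = 83*(-24*59) = 83*(-1416) = -117528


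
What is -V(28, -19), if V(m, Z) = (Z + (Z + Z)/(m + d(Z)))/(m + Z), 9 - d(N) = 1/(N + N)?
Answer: 28177/12663 ≈ 2.2251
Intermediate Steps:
d(N) = 9 - 1/(2*N) (d(N) = 9 - 1/(N + N) = 9 - 1/(2*N))
V(m, Z) = (Z + 2*Z/(9 + m - 1/(2*Z)))/(Z + m) (V(m, Z) = (Z + (Z + Z)/(m + (9 - 1/(2*Z))))/(m + Z) = (Z + (2*Z)/(9 + m - 1/(2*Z)))/(Z + m) = (Z + 2*Z/(9 + m - 1/(2*Z)))/(Z + m))
-V(28, -19) = -(-19)*(-1 + 18*(-19) + 2*(-19)*(2 + 28))/(-19*(-1 + 2*28**2 + 18*(-19) + 2*(-19)*28) + 28*(-1 + 18*(-19))) = -(-19)*(-1 - 342 + 2*(-19)*30)/(-19*(-1 + 2*784 - 342 - 1064) + 28*(-1 - 342)) = -(-19)*(-1 - 342 - 1140)/(-19*(-1 + 1568 - 342 - 1064) + 28*(-343)) = -(-19)*(-1483)/(-19*161 - 9604) = -(-19)*(-1483)/(-3059 - 9604) = -(-19)*(-1483)/(-12663) = -(-19)*(-1)*(-1483)/12663 = -1*(-28177/12663) = 28177/12663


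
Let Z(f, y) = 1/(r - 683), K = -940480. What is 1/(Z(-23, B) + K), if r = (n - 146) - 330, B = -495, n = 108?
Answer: -1051/988444481 ≈ -1.0633e-6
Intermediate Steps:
r = -368 (r = (108 - 146) - 330 = -38 - 330 = -368)
Z(f, y) = -1/1051 (Z(f, y) = 1/(-368 - 683) = 1/(-1051) = -1/1051)
1/(Z(-23, B) + K) = 1/(-1/1051 - 940480) = 1/(-988444481/1051) = -1051/988444481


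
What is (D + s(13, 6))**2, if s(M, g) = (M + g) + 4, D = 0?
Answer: 529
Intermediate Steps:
s(M, g) = 4 + M + g
(D + s(13, 6))**2 = (0 + (4 + 13 + 6))**2 = (0 + 23)**2 = 23**2 = 529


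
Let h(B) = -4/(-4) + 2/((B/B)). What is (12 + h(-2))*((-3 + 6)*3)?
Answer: 135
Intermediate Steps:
h(B) = 3 (h(B) = -4*(-1/4) + 2/1 = 1 + 2*1 = 1 + 2 = 3)
(12 + h(-2))*((-3 + 6)*3) = (12 + 3)*((-3 + 6)*3) = 15*(3*3) = 15*9 = 135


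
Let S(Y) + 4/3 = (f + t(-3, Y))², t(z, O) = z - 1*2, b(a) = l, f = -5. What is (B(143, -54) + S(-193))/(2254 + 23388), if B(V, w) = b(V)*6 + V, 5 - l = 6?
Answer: 707/76926 ≈ 0.0091906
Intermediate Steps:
l = -1 (l = 5 - 1*6 = 5 - 6 = -1)
b(a) = -1
t(z, O) = -2 + z (t(z, O) = z - 2 = -2 + z)
B(V, w) = -6 + V (B(V, w) = -1*6 + V = -6 + V)
S(Y) = 296/3 (S(Y) = -4/3 + (-5 + (-2 - 3))² = -4/3 + (-5 - 5)² = -4/3 + (-10)² = -4/3 + 100 = 296/3)
(B(143, -54) + S(-193))/(2254 + 23388) = ((-6 + 143) + 296/3)/(2254 + 23388) = (137 + 296/3)/25642 = (707/3)*(1/25642) = 707/76926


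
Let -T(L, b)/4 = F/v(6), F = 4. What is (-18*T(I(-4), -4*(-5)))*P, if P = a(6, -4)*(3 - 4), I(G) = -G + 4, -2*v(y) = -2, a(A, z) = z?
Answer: 1152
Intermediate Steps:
v(y) = 1 (v(y) = -1/2*(-2) = 1)
I(G) = 4 - G
T(L, b) = -16 (T(L, b) = -16/1 = -16)
P = 4 (P = -4*(3 - 4) = -4*(-1) = 4)
(-18*T(I(-4), -4*(-5)))*P = -18*(-16)*4 = 288*4 = 1152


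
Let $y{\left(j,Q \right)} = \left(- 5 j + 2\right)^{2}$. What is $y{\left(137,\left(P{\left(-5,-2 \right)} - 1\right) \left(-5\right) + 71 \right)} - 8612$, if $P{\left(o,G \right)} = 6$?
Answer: $457877$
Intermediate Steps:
$y{\left(j,Q \right)} = \left(2 - 5 j\right)^{2}$
$y{\left(137,\left(P{\left(-5,-2 \right)} - 1\right) \left(-5\right) + 71 \right)} - 8612 = \left(-2 + 5 \cdot 137\right)^{2} - 8612 = \left(-2 + 685\right)^{2} - 8612 = 683^{2} - 8612 = 466489 - 8612 = 457877$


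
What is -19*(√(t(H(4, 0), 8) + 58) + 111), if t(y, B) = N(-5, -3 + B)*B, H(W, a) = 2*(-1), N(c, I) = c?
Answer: -2109 - 57*√2 ≈ -2189.6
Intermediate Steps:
H(W, a) = -2
t(y, B) = -5*B
-19*(√(t(H(4, 0), 8) + 58) + 111) = -19*(√(-5*8 + 58) + 111) = -19*(√(-40 + 58) + 111) = -19*(√18 + 111) = -19*(3*√2 + 111) = -19*(111 + 3*√2) = -2109 - 57*√2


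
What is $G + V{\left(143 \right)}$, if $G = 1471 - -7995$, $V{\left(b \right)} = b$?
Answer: $9609$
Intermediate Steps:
$G = 9466$ ($G = 1471 + 7995 = 9466$)
$G + V{\left(143 \right)} = 9466 + 143 = 9609$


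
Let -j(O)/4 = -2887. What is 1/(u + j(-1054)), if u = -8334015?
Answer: -1/8322467 ≈ -1.2016e-7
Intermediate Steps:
j(O) = 11548 (j(O) = -4*(-2887) = 11548)
1/(u + j(-1054)) = 1/(-8334015 + 11548) = 1/(-8322467) = -1/8322467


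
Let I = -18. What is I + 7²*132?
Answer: 6450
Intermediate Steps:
I + 7²*132 = -18 + 7²*132 = -18 + 49*132 = -18 + 6468 = 6450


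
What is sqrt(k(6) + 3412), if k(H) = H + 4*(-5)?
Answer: sqrt(3398) ≈ 58.292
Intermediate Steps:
k(H) = -20 + H (k(H) = H - 20 = -20 + H)
sqrt(k(6) + 3412) = sqrt((-20 + 6) + 3412) = sqrt(-14 + 3412) = sqrt(3398)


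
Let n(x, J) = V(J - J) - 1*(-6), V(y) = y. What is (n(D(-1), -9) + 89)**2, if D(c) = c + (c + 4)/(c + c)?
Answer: 9025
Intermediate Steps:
D(c) = c + (4 + c)/(2*c) (D(c) = c + (4 + c)/((2*c)) = c + (4 + c)*(1/(2*c)) = c + (4 + c)/(2*c))
n(x, J) = 6 (n(x, J) = (J - J) - 1*(-6) = 0 + 6 = 6)
(n(D(-1), -9) + 89)**2 = (6 + 89)**2 = 95**2 = 9025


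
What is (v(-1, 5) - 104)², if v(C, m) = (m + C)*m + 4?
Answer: 6400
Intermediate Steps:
v(C, m) = 4 + m*(C + m) (v(C, m) = (C + m)*m + 4 = m*(C + m) + 4 = 4 + m*(C + m))
(v(-1, 5) - 104)² = ((4 + 5² - 1*5) - 104)² = ((4 + 25 - 5) - 104)² = (24 - 104)² = (-80)² = 6400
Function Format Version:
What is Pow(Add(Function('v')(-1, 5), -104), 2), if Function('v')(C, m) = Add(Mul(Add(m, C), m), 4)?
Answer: 6400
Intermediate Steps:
Function('v')(C, m) = Add(4, Mul(m, Add(C, m))) (Function('v')(C, m) = Add(Mul(Add(C, m), m), 4) = Add(Mul(m, Add(C, m)), 4) = Add(4, Mul(m, Add(C, m))))
Pow(Add(Function('v')(-1, 5), -104), 2) = Pow(Add(Add(4, Pow(5, 2), Mul(-1, 5)), -104), 2) = Pow(Add(Add(4, 25, -5), -104), 2) = Pow(Add(24, -104), 2) = Pow(-80, 2) = 6400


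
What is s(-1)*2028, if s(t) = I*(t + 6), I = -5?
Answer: -50700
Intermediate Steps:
s(t) = -30 - 5*t (s(t) = -5*(t + 6) = -5*(6 + t) = -30 - 5*t)
s(-1)*2028 = (-30 - 5*(-1))*2028 = (-30 + 5)*2028 = -25*2028 = -50700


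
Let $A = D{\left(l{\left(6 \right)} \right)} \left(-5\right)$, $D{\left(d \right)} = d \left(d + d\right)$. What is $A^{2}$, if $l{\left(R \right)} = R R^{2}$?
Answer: $217678233600$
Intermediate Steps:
$l{\left(R \right)} = R^{3}$
$D{\left(d \right)} = 2 d^{2}$ ($D{\left(d \right)} = d 2 d = 2 d^{2}$)
$A = -466560$ ($A = 2 \left(6^{3}\right)^{2} \left(-5\right) = 2 \cdot 216^{2} \left(-5\right) = 2 \cdot 46656 \left(-5\right) = 93312 \left(-5\right) = -466560$)
$A^{2} = \left(-466560\right)^{2} = 217678233600$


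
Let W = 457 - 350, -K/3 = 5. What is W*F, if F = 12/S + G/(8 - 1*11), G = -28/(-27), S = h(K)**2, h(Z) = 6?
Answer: -107/81 ≈ -1.3210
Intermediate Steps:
K = -15 (K = -3*5 = -15)
S = 36 (S = 6**2 = 36)
W = 107
G = 28/27 (G = -28*(-1/27) = 28/27 ≈ 1.0370)
F = -1/81 (F = 12/36 + 28/(27*(8 - 1*11)) = 12*(1/36) + 28/(27*(8 - 11)) = 1/3 + (28/27)/(-3) = 1/3 + (28/27)*(-1/3) = 1/3 - 28/81 = -1/81 ≈ -0.012346)
W*F = 107*(-1/81) = -107/81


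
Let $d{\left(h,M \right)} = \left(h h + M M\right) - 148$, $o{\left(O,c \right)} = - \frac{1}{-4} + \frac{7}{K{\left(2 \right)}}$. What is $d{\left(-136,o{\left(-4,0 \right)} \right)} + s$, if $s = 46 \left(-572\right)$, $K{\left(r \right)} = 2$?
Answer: $- \frac{127199}{16} \approx -7949.9$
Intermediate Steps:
$s = -26312$
$o{\left(O,c \right)} = \frac{15}{4}$ ($o{\left(O,c \right)} = - \frac{1}{-4} + \frac{7}{2} = \left(-1\right) \left(- \frac{1}{4}\right) + 7 \cdot \frac{1}{2} = \frac{1}{4} + \frac{7}{2} = \frac{15}{4}$)
$d{\left(h,M \right)} = -148 + M^{2} + h^{2}$ ($d{\left(h,M \right)} = \left(h^{2} + M^{2}\right) - 148 = \left(M^{2} + h^{2}\right) - 148 = -148 + M^{2} + h^{2}$)
$d{\left(-136,o{\left(-4,0 \right)} \right)} + s = \left(-148 + \left(\frac{15}{4}\right)^{2} + \left(-136\right)^{2}\right) - 26312 = \left(-148 + \frac{225}{16} + 18496\right) - 26312 = \frac{293793}{16} - 26312 = - \frac{127199}{16}$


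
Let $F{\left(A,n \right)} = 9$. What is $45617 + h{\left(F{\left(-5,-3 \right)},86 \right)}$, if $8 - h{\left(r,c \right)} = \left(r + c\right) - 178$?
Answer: $45708$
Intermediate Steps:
$h{\left(r,c \right)} = 186 - c - r$ ($h{\left(r,c \right)} = 8 - \left(\left(r + c\right) - 178\right) = 8 - \left(\left(c + r\right) - 178\right) = 8 - \left(-178 + c + r\right) = 186 - c - r$)
$45617 + h{\left(F{\left(-5,-3 \right)},86 \right)} = 45617 - -91 = 45617 + 91 = 45708$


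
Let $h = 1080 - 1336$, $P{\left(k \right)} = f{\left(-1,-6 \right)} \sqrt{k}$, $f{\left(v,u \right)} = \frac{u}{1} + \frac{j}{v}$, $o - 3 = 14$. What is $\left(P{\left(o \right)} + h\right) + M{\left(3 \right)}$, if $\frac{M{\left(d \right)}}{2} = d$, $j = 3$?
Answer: $-250 - 9 \sqrt{17} \approx -287.11$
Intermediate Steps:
$o = 17$ ($o = 3 + 14 = 17$)
$f{\left(v,u \right)} = u + \frac{3}{v}$ ($f{\left(v,u \right)} = \frac{u}{1} + \frac{3}{v} = u 1 + \frac{3}{v} = u + \frac{3}{v}$)
$M{\left(d \right)} = 2 d$
$P{\left(k \right)} = - 9 \sqrt{k}$ ($P{\left(k \right)} = \left(-6 + \frac{3}{-1}\right) \sqrt{k} = \left(-6 + 3 \left(-1\right)\right) \sqrt{k} = \left(-6 - 3\right) \sqrt{k} = - 9 \sqrt{k}$)
$h = -256$ ($h = 1080 - 1336 = -256$)
$\left(P{\left(o \right)} + h\right) + M{\left(3 \right)} = \left(- 9 \sqrt{17} - 256\right) + 2 \cdot 3 = \left(-256 - 9 \sqrt{17}\right) + 6 = -250 - 9 \sqrt{17}$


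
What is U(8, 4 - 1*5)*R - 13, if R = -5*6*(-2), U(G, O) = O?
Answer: -73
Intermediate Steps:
R = 60 (R = -30*(-2) = 60)
U(8, 4 - 1*5)*R - 13 = (4 - 1*5)*60 - 13 = (4 - 5)*60 - 13 = -1*60 - 13 = -60 - 13 = -73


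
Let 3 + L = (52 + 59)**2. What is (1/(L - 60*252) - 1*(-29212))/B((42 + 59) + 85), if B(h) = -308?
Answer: -7441093/78456 ≈ -94.844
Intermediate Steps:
L = 12318 (L = -3 + (52 + 59)**2 = -3 + 111**2 = -3 + 12321 = 12318)
(1/(L - 60*252) - 1*(-29212))/B((42 + 59) + 85) = (1/(12318 - 60*252) - 1*(-29212))/(-308) = (1/(12318 - 15120) + 29212)*(-1/308) = (1/(-2802) + 29212)*(-1/308) = (-1/2802 + 29212)*(-1/308) = (81852023/2802)*(-1/308) = -7441093/78456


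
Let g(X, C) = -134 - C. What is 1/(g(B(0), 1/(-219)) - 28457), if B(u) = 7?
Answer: -219/6261428 ≈ -3.4976e-5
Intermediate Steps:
1/(g(B(0), 1/(-219)) - 28457) = 1/((-134 - 1/(-219)) - 28457) = 1/((-134 - 1*(-1/219)) - 28457) = 1/((-134 + 1/219) - 28457) = 1/(-29345/219 - 28457) = 1/(-6261428/219) = -219/6261428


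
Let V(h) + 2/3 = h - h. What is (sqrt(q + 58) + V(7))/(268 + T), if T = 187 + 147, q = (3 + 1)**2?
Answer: -1/903 + sqrt(74)/602 ≈ 0.013182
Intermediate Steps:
V(h) = -2/3 (V(h) = -2/3 + (h - h) = -2/3 + 0 = -2/3)
q = 16 (q = 4**2 = 16)
T = 334
(sqrt(q + 58) + V(7))/(268 + T) = (sqrt(16 + 58) - 2/3)/(268 + 334) = (sqrt(74) - 2/3)/602 = (-2/3 + sqrt(74))*(1/602) = -1/903 + sqrt(74)/602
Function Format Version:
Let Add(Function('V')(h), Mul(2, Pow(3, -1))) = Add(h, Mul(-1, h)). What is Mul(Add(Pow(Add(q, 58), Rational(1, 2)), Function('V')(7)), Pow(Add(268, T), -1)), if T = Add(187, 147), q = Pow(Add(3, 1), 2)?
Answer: Add(Rational(-1, 903), Mul(Rational(1, 602), Pow(74, Rational(1, 2)))) ≈ 0.013182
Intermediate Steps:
Function('V')(h) = Rational(-2, 3) (Function('V')(h) = Add(Rational(-2, 3), Add(h, Mul(-1, h))) = Add(Rational(-2, 3), 0) = Rational(-2, 3))
q = 16 (q = Pow(4, 2) = 16)
T = 334
Mul(Add(Pow(Add(q, 58), Rational(1, 2)), Function('V')(7)), Pow(Add(268, T), -1)) = Mul(Add(Pow(Add(16, 58), Rational(1, 2)), Rational(-2, 3)), Pow(Add(268, 334), -1)) = Mul(Add(Pow(74, Rational(1, 2)), Rational(-2, 3)), Pow(602, -1)) = Mul(Add(Rational(-2, 3), Pow(74, Rational(1, 2))), Rational(1, 602)) = Add(Rational(-1, 903), Mul(Rational(1, 602), Pow(74, Rational(1, 2))))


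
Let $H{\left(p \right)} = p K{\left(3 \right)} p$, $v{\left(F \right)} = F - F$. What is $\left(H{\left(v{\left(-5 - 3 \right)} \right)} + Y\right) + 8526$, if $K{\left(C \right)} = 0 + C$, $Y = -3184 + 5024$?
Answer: $10366$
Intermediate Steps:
$Y = 1840$
$K{\left(C \right)} = C$
$v{\left(F \right)} = 0$
$H{\left(p \right)} = 3 p^{2}$ ($H{\left(p \right)} = p 3 p = 3 p p = 3 p^{2}$)
$\left(H{\left(v{\left(-5 - 3 \right)} \right)} + Y\right) + 8526 = \left(3 \cdot 0^{2} + 1840\right) + 8526 = \left(3 \cdot 0 + 1840\right) + 8526 = \left(0 + 1840\right) + 8526 = 1840 + 8526 = 10366$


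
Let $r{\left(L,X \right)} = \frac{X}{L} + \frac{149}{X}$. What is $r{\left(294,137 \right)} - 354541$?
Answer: $- \frac{14280139823}{40278} \approx -3.5454 \cdot 10^{5}$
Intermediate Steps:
$r{\left(L,X \right)} = \frac{149}{X} + \frac{X}{L}$
$r{\left(294,137 \right)} - 354541 = \left(\frac{149}{137} + \frac{137}{294}\right) - 354541 = \frac{62575}{40278} - 354541 = - \frac{14280139823}{40278}$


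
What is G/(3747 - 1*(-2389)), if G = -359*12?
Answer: -1077/1534 ≈ -0.70209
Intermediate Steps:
G = -4308
G/(3747 - 1*(-2389)) = -4308/(3747 - 1*(-2389)) = -4308/(3747 + 2389) = -4308/6136 = -4308*1/6136 = -1077/1534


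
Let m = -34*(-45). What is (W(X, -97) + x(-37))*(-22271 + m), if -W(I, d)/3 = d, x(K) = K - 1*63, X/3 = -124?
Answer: -3961531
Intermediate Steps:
X = -372 (X = 3*(-124) = -372)
x(K) = -63 + K (x(K) = K - 63 = -63 + K)
W(I, d) = -3*d
m = 1530
(W(X, -97) + x(-37))*(-22271 + m) = (-3*(-97) + (-63 - 37))*(-22271 + 1530) = (291 - 100)*(-20741) = 191*(-20741) = -3961531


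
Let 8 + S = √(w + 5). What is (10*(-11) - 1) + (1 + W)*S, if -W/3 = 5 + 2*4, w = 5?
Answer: 193 - 38*√10 ≈ 72.833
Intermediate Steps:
S = -8 + √10 (S = -8 + √(5 + 5) = -8 + √10 ≈ -4.8377)
W = -39 (W = -3*(5 + 2*4) = -3*(5 + 8) = -3*13 = -39)
(10*(-11) - 1) + (1 + W)*S = (10*(-11) - 1) + (1 - 39)*(-8 + √10) = (-110 - 1) - 38*(-8 + √10) = -111 + (304 - 38*√10) = 193 - 38*√10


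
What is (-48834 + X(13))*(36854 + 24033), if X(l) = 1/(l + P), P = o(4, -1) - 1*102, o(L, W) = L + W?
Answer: -255708656075/86 ≈ -2.9734e+9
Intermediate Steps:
P = -99 (P = (4 - 1) - 1*102 = 3 - 102 = -99)
X(l) = 1/(-99 + l) (X(l) = 1/(l - 99) = 1/(-99 + l))
(-48834 + X(13))*(36854 + 24033) = (-48834 + 1/(-99 + 13))*(36854 + 24033) = (-48834 + 1/(-86))*60887 = (-48834 - 1/86)*60887 = -4199725/86*60887 = -255708656075/86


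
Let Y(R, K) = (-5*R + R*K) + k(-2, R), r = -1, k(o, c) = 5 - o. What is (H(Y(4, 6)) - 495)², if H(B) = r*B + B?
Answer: 245025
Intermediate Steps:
Y(R, K) = 7 - 5*R + K*R (Y(R, K) = (-5*R + R*K) + (5 - 1*(-2)) = (-5*R + K*R) + (5 + 2) = (-5*R + K*R) + 7 = 7 - 5*R + K*R)
H(B) = 0 (H(B) = -B + B = 0)
(H(Y(4, 6)) - 495)² = (0 - 495)² = (-495)² = 245025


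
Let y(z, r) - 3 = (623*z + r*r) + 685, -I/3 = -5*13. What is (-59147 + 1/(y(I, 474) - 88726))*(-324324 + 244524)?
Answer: 406107548728000/86041 ≈ 4.7199e+9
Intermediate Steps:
I = 195 (I = -(-15)*13 = -3*(-65) = 195)
y(z, r) = 688 + r² + 623*z (y(z, r) = 3 + ((623*z + r*r) + 685) = 3 + ((623*z + r²) + 685) = 3 + ((r² + 623*z) + 685) = 3 + (685 + r² + 623*z) = 688 + r² + 623*z)
(-59147 + 1/(y(I, 474) - 88726))*(-324324 + 244524) = (-59147 + 1/((688 + 474² + 623*195) - 88726))*(-324324 + 244524) = (-59147 + 1/((688 + 224676 + 121485) - 88726))*(-79800) = (-59147 + 1/(346849 - 88726))*(-79800) = (-59147 + 1/258123)*(-79800) = -15267201080/258123*(-79800) = 406107548728000/86041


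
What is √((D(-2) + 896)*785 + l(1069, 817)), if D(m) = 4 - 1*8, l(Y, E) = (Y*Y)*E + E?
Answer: √934336774 ≈ 30567.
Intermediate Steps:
l(Y, E) = E + E*Y² (l(Y, E) = Y²*E + E = E*Y² + E = E + E*Y²)
D(m) = -4 (D(m) = 4 - 8 = -4)
√((D(-2) + 896)*785 + l(1069, 817)) = √((-4 + 896)*785 + 817*(1 + 1069²)) = √(892*785 + 817*(1 + 1142761)) = √(700220 + 817*1142762) = √(700220 + 933636554) = √934336774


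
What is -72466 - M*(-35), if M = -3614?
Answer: -198956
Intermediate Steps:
-72466 - M*(-35) = -72466 - (-3614)*(-35) = -72466 - 1*126490 = -72466 - 126490 = -198956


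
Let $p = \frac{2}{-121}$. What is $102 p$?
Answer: $- \frac{204}{121} \approx -1.686$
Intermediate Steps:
$p = - \frac{2}{121}$ ($p = 2 \left(- \frac{1}{121}\right) = - \frac{2}{121} \approx -0.016529$)
$102 p = 102 \left(- \frac{2}{121}\right) = - \frac{204}{121}$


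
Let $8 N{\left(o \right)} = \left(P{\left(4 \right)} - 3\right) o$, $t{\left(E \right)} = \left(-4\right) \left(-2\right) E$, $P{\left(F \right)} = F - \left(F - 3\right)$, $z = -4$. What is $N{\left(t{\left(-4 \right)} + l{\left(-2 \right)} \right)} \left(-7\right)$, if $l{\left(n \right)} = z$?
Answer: $0$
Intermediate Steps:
$P{\left(F \right)} = 3$ ($P{\left(F \right)} = F - \left(-3 + F\right) = 3$)
$t{\left(E \right)} = 8 E$
$l{\left(n \right)} = -4$
$N{\left(o \right)} = 0$ ($N{\left(o \right)} = \frac{\left(3 - 3\right) o}{8} = \frac{0 o}{8} = \frac{1}{8} \cdot 0 = 0$)
$N{\left(t{\left(-4 \right)} + l{\left(-2 \right)} \right)} \left(-7\right) = 0 \left(-7\right) = 0$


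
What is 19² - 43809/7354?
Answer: 2610985/7354 ≈ 355.04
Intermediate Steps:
19² - 43809/7354 = 361 - 43809*1/7354 = 361 - 43809/7354 = 2610985/7354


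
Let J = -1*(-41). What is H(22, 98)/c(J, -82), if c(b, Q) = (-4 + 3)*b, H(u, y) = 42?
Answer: -42/41 ≈ -1.0244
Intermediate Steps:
J = 41
c(b, Q) = -b
H(22, 98)/c(J, -82) = 42/((-1*41)) = 42/(-41) = 42*(-1/41) = -42/41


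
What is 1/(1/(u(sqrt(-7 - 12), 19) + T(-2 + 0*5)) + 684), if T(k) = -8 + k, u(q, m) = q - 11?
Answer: 314619/215185033 + I*sqrt(19)/215185033 ≈ 0.0014621 + 2.0257e-8*I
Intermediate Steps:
u(q, m) = -11 + q
1/(1/(u(sqrt(-7 - 12), 19) + T(-2 + 0*5)) + 684) = 1/(1/((-11 + sqrt(-7 - 12)) + (-8 + (-2 + 0*5))) + 684) = 1/(1/((-11 + sqrt(-19)) + (-8 + (-2 + 0))) + 684) = 1/(1/((-11 + I*sqrt(19)) + (-8 - 2)) + 684) = 1/(1/((-11 + I*sqrt(19)) - 10) + 684) = 1/(1/(-21 + I*sqrt(19)) + 684) = 1/(684 + 1/(-21 + I*sqrt(19)))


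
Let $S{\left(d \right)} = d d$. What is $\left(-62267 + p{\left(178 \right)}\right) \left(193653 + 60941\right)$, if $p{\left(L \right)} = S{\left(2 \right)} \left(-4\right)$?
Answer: $-15856878102$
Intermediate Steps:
$S{\left(d \right)} = d^{2}$
$p{\left(L \right)} = -16$ ($p{\left(L \right)} = 2^{2} \left(-4\right) = 4 \left(-4\right) = -16$)
$\left(-62267 + p{\left(178 \right)}\right) \left(193653 + 60941\right) = \left(-62267 - 16\right) \left(193653 + 60941\right) = \left(-62283\right) 254594 = -15856878102$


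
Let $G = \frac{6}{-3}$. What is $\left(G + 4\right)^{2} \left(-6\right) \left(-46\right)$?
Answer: $1104$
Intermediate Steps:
$G = -2$ ($G = 6 \left(- \frac{1}{3}\right) = -2$)
$\left(G + 4\right)^{2} \left(-6\right) \left(-46\right) = \left(-2 + 4\right)^{2} \left(-6\right) \left(-46\right) = 2^{2} \left(-6\right) \left(-46\right) = 4 \left(-6\right) \left(-46\right) = \left(-24\right) \left(-46\right) = 1104$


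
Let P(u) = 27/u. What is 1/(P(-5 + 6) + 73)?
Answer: 1/100 ≈ 0.010000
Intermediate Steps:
1/(P(-5 + 6) + 73) = 1/(27/(-5 + 6) + 73) = 1/(27/1 + 73) = 1/(27*1 + 73) = 1/(27 + 73) = 1/100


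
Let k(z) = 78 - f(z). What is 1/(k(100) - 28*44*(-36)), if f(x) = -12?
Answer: 1/44442 ≈ 2.2501e-5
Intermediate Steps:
k(z) = 90 (k(z) = 78 - 1*(-12) = 78 + 12 = 90)
1/(k(100) - 28*44*(-36)) = 1/(90 - 28*44*(-36)) = 1/(90 - 1232*(-36)) = 1/(90 + 44352) = 1/44442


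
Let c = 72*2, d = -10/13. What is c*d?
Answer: -1440/13 ≈ -110.77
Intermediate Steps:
d = -10/13 (d = -10*1/13 = -10/13 ≈ -0.76923)
c = 144
c*d = 144*(-10/13) = -1440/13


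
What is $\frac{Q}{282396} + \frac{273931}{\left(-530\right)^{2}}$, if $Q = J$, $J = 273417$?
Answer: $\frac{6423327249}{3305209850} \approx 1.9434$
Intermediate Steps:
$Q = 273417$
$\frac{Q}{282396} + \frac{273931}{\left(-530\right)^{2}} = \frac{273417}{282396} + \frac{273931}{\left(-530\right)^{2}} = 273417 \cdot \frac{1}{282396} + \frac{273931}{280900} = \frac{91139}{94132} + 273931 \cdot \frac{1}{280900} = \frac{91139}{94132} + \frac{273931}{280900} = \frac{6423327249}{3305209850}$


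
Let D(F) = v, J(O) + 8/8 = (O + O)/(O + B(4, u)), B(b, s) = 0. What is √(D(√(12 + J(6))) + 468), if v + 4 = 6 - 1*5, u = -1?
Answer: √465 ≈ 21.564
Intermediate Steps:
v = -3 (v = -4 + (6 - 1*5) = -4 + (6 - 5) = -4 + 1 = -3)
J(O) = 1 (J(O) = -1 + (O + O)/(O + 0) = -1 + (2*O)/O = -1 + 2 = 1)
D(F) = -3
√(D(√(12 + J(6))) + 468) = √(-3 + 468) = √465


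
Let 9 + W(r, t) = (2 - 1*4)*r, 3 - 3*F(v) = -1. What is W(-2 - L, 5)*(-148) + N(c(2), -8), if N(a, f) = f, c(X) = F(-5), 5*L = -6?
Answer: 5436/5 ≈ 1087.2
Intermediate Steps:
F(v) = 4/3 (F(v) = 1 - ⅓*(-1) = 1 + ⅓ = 4/3)
L = -6/5 (L = (⅕)*(-6) = -6/5 ≈ -1.2000)
c(X) = 4/3
W(r, t) = -9 - 2*r (W(r, t) = -9 + (2 - 1*4)*r = -9 + (2 - 4)*r = -9 - 2*r)
W(-2 - L, 5)*(-148) + N(c(2), -8) = (-9 - 2*(-2 - 1*(-6/5)))*(-148) - 8 = (-9 - 2*(-2 + 6/5))*(-148) - 8 = (-9 - 2*(-⅘))*(-148) - 8 = (-9 + 8/5)*(-148) - 8 = -37/5*(-148) - 8 = 5476/5 - 8 = 5436/5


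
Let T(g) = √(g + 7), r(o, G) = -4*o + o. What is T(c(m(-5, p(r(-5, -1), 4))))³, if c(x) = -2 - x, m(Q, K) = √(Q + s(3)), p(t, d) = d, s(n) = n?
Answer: (5 - I*√2)^(3/2) ≈ 10.847 - 4.759*I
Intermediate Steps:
r(o, G) = -3*o
m(Q, K) = √(3 + Q) (m(Q, K) = √(Q + 3) = √(3 + Q))
T(g) = √(7 + g)
T(c(m(-5, p(r(-5, -1), 4))))³ = (√(7 + (-2 - √(3 - 5))))³ = (√(7 + (-2 - √(-2))))³ = (√(7 + (-2 - I*√2)))³ = (√(5 - I*√2))³ = (5 - I*√2)^(3/2)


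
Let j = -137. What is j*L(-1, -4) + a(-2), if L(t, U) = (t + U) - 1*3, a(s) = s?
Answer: 1094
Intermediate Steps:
L(t, U) = -3 + U + t (L(t, U) = (U + t) - 3 = -3 + U + t)
j*L(-1, -4) + a(-2) = -137*(-3 - 4 - 1) - 2 = -137*(-8) - 2 = 1096 - 2 = 1094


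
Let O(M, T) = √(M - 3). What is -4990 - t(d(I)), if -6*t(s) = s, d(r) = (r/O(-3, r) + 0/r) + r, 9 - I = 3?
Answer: -4989 - I*√6/6 ≈ -4989.0 - 0.40825*I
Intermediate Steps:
O(M, T) = √(-3 + M)
I = 6 (I = 9 - 1*3 = 9 - 3 = 6)
d(r) = r - I*r*√6/6 (d(r) = (r/(√(-3 - 3)) + 0/r) + r = (r/(√(-6)) + 0) + r = (r/((I*√6)) + 0) + r = (r*(-I*√6/6) + 0) + r = (-I*r*√6/6 + 0) + r = -I*r*√6/6 + r = r - I*r*√6/6)
t(s) = -s/6
-4990 - t(d(I)) = -4990 - (-1)*(⅙)*6*(6 - I*√6)/6 = -4990 - (-1)*(6 - I*√6)/6 = -4990 - (-1 + I*√6/6) = -4990 + (1 - I*√6/6) = -4989 - I*√6/6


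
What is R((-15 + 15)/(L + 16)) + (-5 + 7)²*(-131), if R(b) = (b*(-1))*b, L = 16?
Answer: -524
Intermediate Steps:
R(b) = -b² (R(b) = (-b)*b = -b²)
R((-15 + 15)/(L + 16)) + (-5 + 7)²*(-131) = -((-15 + 15)/(16 + 16))² + (-5 + 7)²*(-131) = -(0/32)² + 2²*(-131) = -(0*(1/32))² + 4*(-131) = -1*0² - 524 = -1*0 - 524 = 0 - 524 = -524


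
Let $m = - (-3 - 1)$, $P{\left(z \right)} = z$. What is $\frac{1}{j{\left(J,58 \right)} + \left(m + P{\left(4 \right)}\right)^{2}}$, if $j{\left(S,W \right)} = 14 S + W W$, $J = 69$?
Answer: $\frac{1}{4394} \approx 0.00022758$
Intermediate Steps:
$j{\left(S,W \right)} = W^{2} + 14 S$ ($j{\left(S,W \right)} = 14 S + W^{2} = W^{2} + 14 S$)
$m = 4$ ($m = \left(-1\right) \left(-4\right) = 4$)
$\frac{1}{j{\left(J,58 \right)} + \left(m + P{\left(4 \right)}\right)^{2}} = \frac{1}{\left(58^{2} + 14 \cdot 69\right) + \left(4 + 4\right)^{2}} = \frac{1}{\left(3364 + 966\right) + 8^{2}} = \frac{1}{4330 + 64} = \frac{1}{4394}$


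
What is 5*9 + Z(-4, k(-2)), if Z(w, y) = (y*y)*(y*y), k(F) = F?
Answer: 61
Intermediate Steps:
Z(w, y) = y**4 (Z(w, y) = y**2*y**2 = y**4)
5*9 + Z(-4, k(-2)) = 5*9 + (-2)**4 = 45 + 16 = 61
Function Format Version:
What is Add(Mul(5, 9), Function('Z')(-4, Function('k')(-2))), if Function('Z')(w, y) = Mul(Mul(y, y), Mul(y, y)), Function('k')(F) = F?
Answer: 61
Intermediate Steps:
Function('Z')(w, y) = Pow(y, 4) (Function('Z')(w, y) = Mul(Pow(y, 2), Pow(y, 2)) = Pow(y, 4))
Add(Mul(5, 9), Function('Z')(-4, Function('k')(-2))) = Add(Mul(5, 9), Pow(-2, 4)) = Add(45, 16) = 61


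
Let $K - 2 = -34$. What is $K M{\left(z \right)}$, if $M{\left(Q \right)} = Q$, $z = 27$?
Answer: $-864$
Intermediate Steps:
$K = -32$ ($K = 2 - 34 = -32$)
$K M{\left(z \right)} = \left(-32\right) 27 = -864$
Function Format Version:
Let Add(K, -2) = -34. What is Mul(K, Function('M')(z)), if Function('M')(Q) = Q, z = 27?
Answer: -864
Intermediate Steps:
K = -32 (K = Add(2, -34) = -32)
Mul(K, Function('M')(z)) = Mul(-32, 27) = -864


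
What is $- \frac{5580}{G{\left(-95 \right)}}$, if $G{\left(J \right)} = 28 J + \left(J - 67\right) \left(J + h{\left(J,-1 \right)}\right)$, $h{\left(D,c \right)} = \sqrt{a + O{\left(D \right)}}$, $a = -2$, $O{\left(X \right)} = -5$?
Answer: $- \frac{8879175}{20279576} - \frac{112995 i \sqrt{7}}{20279576} \approx -0.43784 - 0.014742 i$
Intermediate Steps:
$h{\left(D,c \right)} = i \sqrt{7}$ ($h{\left(D,c \right)} = \sqrt{-2 - 5} = \sqrt{-7} = i \sqrt{7}$)
$G{\left(J \right)} = 28 J + \left(-67 + J\right) \left(J + i \sqrt{7}\right)$ ($G{\left(J \right)} = 28 J + \left(J - 67\right) \left(J + i \sqrt{7}\right) = 28 J + \left(-67 + J\right) \left(J + i \sqrt{7}\right)$)
$- \frac{5580}{G{\left(-95 \right)}} = - \frac{5580}{\left(-95\right)^{2} - -3705 - 67 i \sqrt{7} + i \left(-95\right) \sqrt{7}} = - \frac{5580}{9025 + 3705 - 67 i \sqrt{7} - 95 i \sqrt{7}} = - \frac{5580}{12730 - 162 i \sqrt{7}}$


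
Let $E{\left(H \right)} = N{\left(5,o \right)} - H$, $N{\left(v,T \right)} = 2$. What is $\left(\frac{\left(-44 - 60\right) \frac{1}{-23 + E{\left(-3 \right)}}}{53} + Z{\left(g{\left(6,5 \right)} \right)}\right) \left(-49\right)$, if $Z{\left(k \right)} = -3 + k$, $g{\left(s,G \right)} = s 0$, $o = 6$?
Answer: $\frac{67571}{477} \approx 141.66$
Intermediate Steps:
$E{\left(H \right)} = 2 - H$
$g{\left(s,G \right)} = 0$
$\left(\frac{\left(-44 - 60\right) \frac{1}{-23 + E{\left(-3 \right)}}}{53} + Z{\left(g{\left(6,5 \right)} \right)}\right) \left(-49\right) = \left(\frac{\left(-44 - 60\right) \frac{1}{-23 + \left(2 - -3\right)}}{53} + \left(-3 + 0\right)\right) \left(-49\right) = \left(- \frac{104}{-23 + \left(2 + 3\right)} \frac{1}{53} - 3\right) \left(-49\right) = \left(- \frac{104}{-23 + 5} \cdot \frac{1}{53} - 3\right) \left(-49\right) = \left(- \frac{104}{-18} \cdot \frac{1}{53} - 3\right) \left(-49\right) = \left(\left(-104\right) \left(- \frac{1}{18}\right) \frac{1}{53} - 3\right) \left(-49\right) = \left(\frac{52}{9} \cdot \frac{1}{53} - 3\right) \left(-49\right) = \left(\frac{52}{477} - 3\right) \left(-49\right) = \left(- \frac{1379}{477}\right) \left(-49\right) = \frac{67571}{477}$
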